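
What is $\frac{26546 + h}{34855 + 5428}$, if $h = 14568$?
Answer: $\frac{41114}{40283} \approx 1.0206$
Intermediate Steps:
$\frac{26546 + h}{34855 + 5428} = \frac{26546 + 14568}{34855 + 5428} = \frac{41114}{40283}$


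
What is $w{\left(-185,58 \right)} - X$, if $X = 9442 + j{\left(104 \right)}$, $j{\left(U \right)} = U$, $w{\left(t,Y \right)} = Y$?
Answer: $-9488$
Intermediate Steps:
$X = 9546$ ($X = 9442 + 104 = 9546$)
$w{\left(-185,58 \right)} - X = 58 - 9546 = -9488$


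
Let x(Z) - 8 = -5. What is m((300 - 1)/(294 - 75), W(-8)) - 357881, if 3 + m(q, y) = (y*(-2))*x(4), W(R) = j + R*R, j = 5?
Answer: -358298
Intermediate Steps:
x(Z) = 3 (x(Z) = 8 - 5 = 3)
W(R) = 5 + R² (W(R) = 5 + R*R = 5 + R²)
m(q, y) = -3 - 6*y (m(q, y) = -3 + (y*(-2))*3 = -3 - 2*y*3 = -3 - 6*y)
m((300 - 1)/(294 - 75), W(-8)) - 357881 = (-3 - 6*(5 + (-8)²)) - 357881 = (-3 - 6*(5 + 64)) - 357881 = (-3 - 6*69) - 357881 = (-3 - 414) - 357881 = -417 - 357881 = -358298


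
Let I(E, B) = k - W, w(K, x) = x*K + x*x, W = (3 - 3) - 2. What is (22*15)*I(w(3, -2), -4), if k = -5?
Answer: -990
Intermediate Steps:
W = -2 (W = 0 - 2 = -2)
w(K, x) = x**2 + K*x (w(K, x) = K*x + x**2 = x**2 + K*x)
I(E, B) = -3 (I(E, B) = -5 - 1*(-2) = -5 + 2 = -3)
(22*15)*I(w(3, -2), -4) = (22*15)*(-3) = 330*(-3) = -990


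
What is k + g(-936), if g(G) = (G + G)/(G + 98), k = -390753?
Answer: -163724571/419 ≈ -3.9075e+5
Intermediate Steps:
g(G) = 2*G/(98 + G) (g(G) = (2*G)/(98 + G) = 2*G/(98 + G))
k + g(-936) = -390753 + 2*(-936)/(98 - 936) = -390753 + 2*(-936)/(-838) = -390753 + 2*(-936)*(-1/838) = -390753 + 936/419 = -163724571/419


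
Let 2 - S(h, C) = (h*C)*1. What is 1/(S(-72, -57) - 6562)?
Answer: -1/10664 ≈ -9.3773e-5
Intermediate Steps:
S(h, C) = 2 - C*h (S(h, C) = 2 - h*C = 2 - C*h)
1/(S(-72, -57) - 6562) = 1/((2 - 1*(-57)*(-72)) - 6562) = 1/((2 - 4104) - 6562) = 1/(-4102 - 6562) = 1/(-10664) = -1/10664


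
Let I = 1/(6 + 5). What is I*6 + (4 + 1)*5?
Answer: 281/11 ≈ 25.545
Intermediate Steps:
I = 1/11 ≈ 0.090909
I*6 + (4 + 1)*5 = (1/11)*6 + (4 + 1)*5 = 6/11 + 5*5 = 6/11 + 25 = 281/11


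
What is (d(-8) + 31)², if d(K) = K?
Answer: 529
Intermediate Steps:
(d(-8) + 31)² = (-8 + 31)² = 23² = 529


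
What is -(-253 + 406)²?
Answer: -23409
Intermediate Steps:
-(-253 + 406)² = -1*153² = -1*23409 = -23409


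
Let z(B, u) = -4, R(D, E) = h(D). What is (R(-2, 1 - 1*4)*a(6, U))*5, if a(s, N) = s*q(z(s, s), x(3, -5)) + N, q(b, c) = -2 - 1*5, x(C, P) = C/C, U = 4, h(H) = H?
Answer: 380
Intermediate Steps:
R(D, E) = D
x(C, P) = 1
q(b, c) = -7 (q(b, c) = -2 - 5 = -7)
a(s, N) = N - 7*s (a(s, N) = s*(-7) + N = -7*s + N = N - 7*s)
(R(-2, 1 - 1*4)*a(6, U))*5 = -2*(4 - 7*6)*5 = -2*(4 - 42)*5 = -2*(-38)*5 = 76*5 = 380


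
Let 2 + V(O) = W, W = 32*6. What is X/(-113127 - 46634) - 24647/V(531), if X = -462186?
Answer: -3849814027/30354590 ≈ -126.83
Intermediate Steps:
W = 192
V(O) = 190 (V(O) = -2 + 192 = 190)
X/(-113127 - 46634) - 24647/V(531) = -462186/(-113127 - 46634) - 24647/190 = -462186/(-159761) - 24647*1/190 = -462186*(-1/159761) - 24647/190 = 462186/159761 - 24647/190 = -3849814027/30354590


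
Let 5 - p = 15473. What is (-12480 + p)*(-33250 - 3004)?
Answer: 1013226792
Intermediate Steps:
p = -15468 (p = 5 - 1*15473 = 5 - 15473 = -15468)
(-12480 + p)*(-33250 - 3004) = (-12480 - 15468)*(-33250 - 3004) = -27948*(-36254) = 1013226792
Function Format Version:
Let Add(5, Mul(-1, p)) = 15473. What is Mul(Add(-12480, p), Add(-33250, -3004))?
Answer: 1013226792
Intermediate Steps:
p = -15468 (p = Add(5, Mul(-1, 15473)) = Add(5, -15473) = -15468)
Mul(Add(-12480, p), Add(-33250, -3004)) = Mul(Add(-12480, -15468), Add(-33250, -3004)) = Mul(-27948, -36254) = 1013226792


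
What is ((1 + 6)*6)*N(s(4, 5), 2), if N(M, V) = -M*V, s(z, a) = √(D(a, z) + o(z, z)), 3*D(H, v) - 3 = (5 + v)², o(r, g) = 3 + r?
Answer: -84*√35 ≈ -496.95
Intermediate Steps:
D(H, v) = 1 + (5 + v)²/3
s(z, a) = √(4 + z + (5 + z)²/3) (s(z, a) = √((1 + (5 + z)²/3) + (3 + z)) = √(4 + z + (5 + z)²/3))
N(M, V) = -M*V
((1 + 6)*6)*N(s(4, 5), 2) = ((1 + 6)*6)*(-1*√(111 + 3*4² + 39*4)/3*2) = (7*6)*(-1*√(111 + 3*16 + 156)/3*2) = 42*(-1*√(111 + 48 + 156)/3*2) = 42*(-1*√315/3*2) = 42*(-1*(3*√35)/3*2) = 42*(-1*√35*2) = 42*(-2*√35) = -84*√35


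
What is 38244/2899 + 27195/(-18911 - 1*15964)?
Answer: 83661413/6740175 ≈ 12.412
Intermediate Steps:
38244/2899 + 27195/(-18911 - 1*15964) = 38244*(1/2899) + 27195/(-18911 - 15964) = 38244/2899 + 27195/(-34875) = 38244/2899 + 27195*(-1/34875) = 38244/2899 - 1813/2325 = 83661413/6740175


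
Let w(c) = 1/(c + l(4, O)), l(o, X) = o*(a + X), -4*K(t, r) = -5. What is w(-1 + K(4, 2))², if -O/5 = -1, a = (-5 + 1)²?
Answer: 16/113569 ≈ 0.00014088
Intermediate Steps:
a = 16 (a = (-4)² = 16)
O = 5 (O = -5*(-1) = 5)
K(t, r) = 5/4 (K(t, r) = -¼*(-5) = 5/4)
l(o, X) = o*(16 + X)
w(c) = 1/(84 + c) (w(c) = 1/(c + 4*(16 + 5)) = 1/(c + 4*21) = 1/(c + 84) = 1/(84 + c))
w(-1 + K(4, 2))² = (1/(84 + (-1 + 5/4)))² = (1/(84 + ¼))² = (1/(337/4))² = (4/337)² = 16/113569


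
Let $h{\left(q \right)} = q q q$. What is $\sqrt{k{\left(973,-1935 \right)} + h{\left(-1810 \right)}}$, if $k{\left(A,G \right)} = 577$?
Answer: $3 i \sqrt{658860047} \approx 77005.0 i$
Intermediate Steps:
$h{\left(q \right)} = q^{3}$ ($h{\left(q \right)} = q^{2} q = q^{3}$)
$\sqrt{k{\left(973,-1935 \right)} + h{\left(-1810 \right)}} = \sqrt{577 + \left(-1810\right)^{3}} = \sqrt{577 - 5929741000} = \sqrt{-5929740423} = 3 i \sqrt{658860047}$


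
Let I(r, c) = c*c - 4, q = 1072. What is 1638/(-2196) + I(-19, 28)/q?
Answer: -299/16348 ≈ -0.018290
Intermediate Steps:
I(r, c) = -4 + c² (I(r, c) = c² - 4 = -4 + c²)
1638/(-2196) + I(-19, 28)/q = 1638/(-2196) + (-4 + 28²)/1072 = 1638*(-1/2196) + (-4 + 784)*(1/1072) = -91/122 + 780*(1/1072) = -91/122 + 195/268 = -299/16348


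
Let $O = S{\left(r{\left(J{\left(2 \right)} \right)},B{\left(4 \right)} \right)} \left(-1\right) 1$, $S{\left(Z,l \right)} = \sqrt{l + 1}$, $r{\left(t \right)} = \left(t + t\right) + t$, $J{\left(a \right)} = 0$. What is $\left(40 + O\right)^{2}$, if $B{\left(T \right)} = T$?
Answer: $\left(40 - \sqrt{5}\right)^{2} \approx 1426.1$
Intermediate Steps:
$r{\left(t \right)} = 3 t$ ($r{\left(t \right)} = 2 t + t = 3 t$)
$S{\left(Z,l \right)} = \sqrt{1 + l}$
$O = - \sqrt{5}$ ($O = \sqrt{1 + 4} \left(-1\right) 1 = \sqrt{5} \left(-1\right) 1 = - \sqrt{5} \cdot 1 = - \sqrt{5} \approx -2.2361$)
$\left(40 + O\right)^{2} = \left(40 - \sqrt{5}\right)^{2}$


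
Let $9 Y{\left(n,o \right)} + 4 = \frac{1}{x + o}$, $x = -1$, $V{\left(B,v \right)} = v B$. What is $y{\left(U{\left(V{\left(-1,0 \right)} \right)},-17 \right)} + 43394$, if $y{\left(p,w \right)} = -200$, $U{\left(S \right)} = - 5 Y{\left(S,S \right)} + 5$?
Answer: $43194$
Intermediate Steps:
$V{\left(B,v \right)} = B v$
$Y{\left(n,o \right)} = - \frac{4}{9} + \frac{1}{9 \left(-1 + o\right)}$
$U{\left(S \right)} = 5 - \frac{5 \left(5 - 4 S\right)}{9 \left(-1 + S\right)}$ ($U{\left(S \right)} = - 5 \frac{5 - 4 S}{9 \left(-1 + S\right)} + 5 = - \frac{5 \left(5 - 4 S\right)}{9 \left(-1 + S\right)} + 5 = 5 - \frac{5 \left(5 - 4 S\right)}{9 \left(-1 + S\right)}$)
$y{\left(U{\left(V{\left(-1,0 \right)} \right)},-17 \right)} + 43394 = -200 + 43394 = 43194$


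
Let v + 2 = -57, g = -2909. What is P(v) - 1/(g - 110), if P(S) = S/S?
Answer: 3020/3019 ≈ 1.0003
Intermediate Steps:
v = -59 (v = -2 - 57 = -59)
P(S) = 1
P(v) - 1/(g - 110) = 1 - 1/(-2909 - 110) = 1 - 1/(-3019) = 1 - 1*(-1/3019) = 1 + 1/3019 = 3020/3019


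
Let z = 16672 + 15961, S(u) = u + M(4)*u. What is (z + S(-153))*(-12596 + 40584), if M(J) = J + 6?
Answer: 866228600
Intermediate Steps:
M(J) = 6 + J
S(u) = 11*u (S(u) = u + (6 + 4)*u = u + 10*u = 11*u)
z = 32633
(z + S(-153))*(-12596 + 40584) = (32633 + 11*(-153))*(-12596 + 40584) = (32633 - 1683)*27988 = 30950*27988 = 866228600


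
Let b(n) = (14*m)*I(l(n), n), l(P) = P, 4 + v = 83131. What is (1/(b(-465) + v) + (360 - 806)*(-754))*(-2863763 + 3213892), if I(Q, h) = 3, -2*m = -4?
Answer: 9797494519852325/83211 ≈ 1.1774e+11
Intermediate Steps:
m = 2 (m = -½*(-4) = 2)
v = 83127 (v = -4 + 83131 = 83127)
b(n) = 84 (b(n) = (14*2)*3 = 28*3 = 84)
(1/(b(-465) + v) + (360 - 806)*(-754))*(-2863763 + 3213892) = (1/(84 + 83127) + (360 - 806)*(-754))*(-2863763 + 3213892) = (1/83211 - 446*(-754))*350129 = (1/83211 + 336284)*350129 = (27982527925/83211)*350129 = 9797494519852325/83211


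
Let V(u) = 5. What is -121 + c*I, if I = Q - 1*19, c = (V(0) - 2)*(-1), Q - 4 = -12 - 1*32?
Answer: 56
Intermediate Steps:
Q = -40 (Q = 4 + (-12 - 1*32) = 4 + (-12 - 32) = 4 - 44 = -40)
c = -3 (c = (5 - 2)*(-1) = 3*(-1) = -3)
I = -59 (I = -40 - 1*19 = -40 - 19 = -59)
-121 + c*I = -121 - 3*(-59) = -121 + 177 = 56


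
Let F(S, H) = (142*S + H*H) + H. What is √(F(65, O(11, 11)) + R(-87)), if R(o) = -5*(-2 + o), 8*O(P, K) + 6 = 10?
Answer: √38703/2 ≈ 98.365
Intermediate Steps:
O(P, K) = ½ (O(P, K) = -¾ + (⅛)*10 = -¾ + 5/4 = ½)
F(S, H) = H + H² + 142*S (F(S, H) = (142*S + H²) + H = (H² + 142*S) + H = H + H² + 142*S)
R(o) = 10 - 5*o
√(F(65, O(11, 11)) + R(-87)) = √((½ + (½)² + 142*65) + (10 - 5*(-87))) = √((½ + ¼ + 9230) + (10 + 435)) = √(36923/4 + 445) = √(38703/4) = √38703/2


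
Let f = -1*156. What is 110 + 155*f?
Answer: -24070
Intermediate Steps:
f = -156
110 + 155*f = 110 + 155*(-156) = 110 - 24180 = -24070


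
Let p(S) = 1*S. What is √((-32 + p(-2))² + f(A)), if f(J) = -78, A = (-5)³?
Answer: 7*√22 ≈ 32.833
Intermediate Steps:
A = -125
p(S) = S
√((-32 + p(-2))² + f(A)) = √((-32 - 2)² - 78) = √((-34)² - 78) = √(1156 - 78) = √1078 = 7*√22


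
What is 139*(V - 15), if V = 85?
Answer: 9730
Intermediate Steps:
139*(V - 15) = 139*(85 - 15) = 139*70 = 9730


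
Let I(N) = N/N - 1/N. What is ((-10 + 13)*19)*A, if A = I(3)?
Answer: 38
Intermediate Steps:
I(N) = 1 - 1/N
A = ⅔ (A = (-1 + 3)/3 = (⅓)*2 = ⅔ ≈ 0.66667)
((-10 + 13)*19)*A = ((-10 + 13)*19)*(⅔) = (3*19)*(⅔) = 57*(⅔) = 38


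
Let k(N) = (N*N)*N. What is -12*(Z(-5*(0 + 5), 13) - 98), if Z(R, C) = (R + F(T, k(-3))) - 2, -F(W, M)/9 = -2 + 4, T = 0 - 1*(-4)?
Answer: 1716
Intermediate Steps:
k(N) = N³ (k(N) = N²*N = N³)
T = 4 (T = 0 + 4 = 4)
F(W, M) = -18 (F(W, M) = -9*(-2 + 4) = -9*2 = -18)
Z(R, C) = -20 + R (Z(R, C) = (R - 18) - 2 = (-18 + R) - 2 = -20 + R)
-12*(Z(-5*(0 + 5), 13) - 98) = -12*((-20 - 5*(0 + 5)) - 98) = -12*((-20 - 5*5) - 98) = -12*((-20 - 25) - 98) = -12*(-45 - 98) = -12*(-143) = 1716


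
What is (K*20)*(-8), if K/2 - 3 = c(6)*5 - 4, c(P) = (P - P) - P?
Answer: 9920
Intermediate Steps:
c(P) = -P (c(P) = 0 - P = -P)
K = -62 (K = 6 + 2*(-1*6*5 - 4) = 6 + 2*(-6*5 - 4) = 6 + 2*(-30 - 4) = 6 + 2*(-34) = 6 - 68 = -62)
(K*20)*(-8) = -62*20*(-8) = -1240*(-8) = 9920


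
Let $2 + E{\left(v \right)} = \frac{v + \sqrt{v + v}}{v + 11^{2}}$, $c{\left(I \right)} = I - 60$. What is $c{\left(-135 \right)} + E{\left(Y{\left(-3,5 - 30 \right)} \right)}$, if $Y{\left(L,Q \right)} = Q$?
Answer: $- \frac{18937}{96} + \frac{5 i \sqrt{2}}{96} \approx -197.26 + 0.073657 i$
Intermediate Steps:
$c{\left(I \right)} = -60 + I$
$E{\left(v \right)} = -2 + \frac{v + \sqrt{2} \sqrt{v}}{121 + v}$ ($E{\left(v \right)} = -2 + \frac{v + \sqrt{v + v}}{v + 11^{2}} = -2 + \frac{v + \sqrt{2 v}}{v + 121} = -2 + \frac{v + \sqrt{2} \sqrt{v}}{121 + v}$)
$c{\left(-135 \right)} + E{\left(Y{\left(-3,5 - 30 \right)} \right)} = \left(-60 - 135\right) + \frac{-242 - \left(5 - 30\right) + \sqrt{2} \sqrt{5 - 30}}{121 + \left(5 - 30\right)} = -195 + \frac{-242 - \left(5 - 30\right) + \sqrt{2} \sqrt{5 - 30}}{121 + \left(5 - 30\right)} = -195 + \frac{-242 - -25 + \sqrt{2} \sqrt{-25}}{121 - 25} = -195 + \frac{-242 + 25 + \sqrt{2} \cdot 5 i}{96} = -195 + \frac{-242 + 25 + 5 i \sqrt{2}}{96} = -195 + \frac{-217 + 5 i \sqrt{2}}{96} = -195 - \left(\frac{217}{96} - \frac{5 i \sqrt{2}}{96}\right) = - \frac{18937}{96} + \frac{5 i \sqrt{2}}{96}$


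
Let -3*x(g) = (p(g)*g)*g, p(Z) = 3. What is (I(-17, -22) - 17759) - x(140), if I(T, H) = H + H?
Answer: 1797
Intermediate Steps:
I(T, H) = 2*H
x(g) = -g**2 (x(g) = -3*g*g/3 = -g**2)
(I(-17, -22) - 17759) - x(140) = (2*(-22) - 17759) - (-1)*140**2 = (-44 - 17759) - (-1)*19600 = -17803 - 1*(-19600) = -17803 + 19600 = 1797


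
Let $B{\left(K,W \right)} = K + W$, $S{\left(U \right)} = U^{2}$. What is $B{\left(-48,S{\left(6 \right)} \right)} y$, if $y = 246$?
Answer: $-2952$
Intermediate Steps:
$B{\left(-48,S{\left(6 \right)} \right)} y = \left(-48 + 6^{2}\right) 246 = \left(-48 + 36\right) 246 = \left(-12\right) 246 = -2952$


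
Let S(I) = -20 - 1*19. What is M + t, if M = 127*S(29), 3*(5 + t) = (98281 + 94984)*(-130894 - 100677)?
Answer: -44754584189/3 ≈ -1.4918e+10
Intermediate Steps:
S(I) = -39 (S(I) = -20 - 19 = -39)
t = -44754569330/3 (t = -5 + ((98281 + 94984)*(-130894 - 100677))/3 = -5 + (193265*(-231571))/3 = -5 + (⅓)*(-44754569315) = -5 - 44754569315/3 = -44754569330/3 ≈ -1.4918e+10)
M = -4953 (M = 127*(-39) = -4953)
M + t = -4953 - 44754569330/3 = -44754584189/3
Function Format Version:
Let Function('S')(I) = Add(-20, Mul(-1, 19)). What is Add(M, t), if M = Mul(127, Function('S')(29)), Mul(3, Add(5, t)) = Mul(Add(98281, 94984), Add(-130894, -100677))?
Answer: Rational(-44754584189, 3) ≈ -1.4918e+10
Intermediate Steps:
Function('S')(I) = -39 (Function('S')(I) = Add(-20, -19) = -39)
t = Rational(-44754569330, 3) (t = Add(-5, Mul(Rational(1, 3), Mul(Add(98281, 94984), Add(-130894, -100677)))) = Add(-5, Mul(Rational(1, 3), Mul(193265, -231571))) = Add(-5, Mul(Rational(1, 3), -44754569315)) = Add(-5, Rational(-44754569315, 3)) = Rational(-44754569330, 3) ≈ -1.4918e+10)
M = -4953 (M = Mul(127, -39) = -4953)
Add(M, t) = Add(-4953, Rational(-44754569330, 3)) = Rational(-44754584189, 3)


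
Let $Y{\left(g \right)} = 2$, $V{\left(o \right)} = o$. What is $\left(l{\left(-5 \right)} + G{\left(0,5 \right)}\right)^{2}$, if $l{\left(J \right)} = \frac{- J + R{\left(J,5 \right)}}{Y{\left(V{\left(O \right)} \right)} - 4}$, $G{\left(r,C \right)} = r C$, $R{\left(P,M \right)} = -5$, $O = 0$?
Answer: $0$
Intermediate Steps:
$G{\left(r,C \right)} = C r$
$l{\left(J \right)} = \frac{5}{2} + \frac{J}{2}$ ($l{\left(J \right)} = \frac{- J - 5}{2 - 4} = \frac{-5 - J}{-2} = \left(-5 - J\right) \left(- \frac{1}{2}\right) = \frac{5}{2} + \frac{J}{2}$)
$\left(l{\left(-5 \right)} + G{\left(0,5 \right)}\right)^{2} = \left(\left(\frac{5}{2} + \frac{1}{2} \left(-5\right)\right) + 5 \cdot 0\right)^{2} = \left(\left(\frac{5}{2} - \frac{5}{2}\right) + 0\right)^{2} = \left(0 + 0\right)^{2} = 0^{2} = 0$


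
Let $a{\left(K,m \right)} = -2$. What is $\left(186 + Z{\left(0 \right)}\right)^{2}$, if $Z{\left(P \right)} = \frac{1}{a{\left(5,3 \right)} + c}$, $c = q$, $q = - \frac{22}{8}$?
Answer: $\frac{12460900}{361} \approx 34518.0$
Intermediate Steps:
$q = - \frac{11}{4}$ ($q = \left(-22\right) \frac{1}{8} = - \frac{11}{4} \approx -2.75$)
$c = - \frac{11}{4} \approx -2.75$
$Z{\left(P \right)} = - \frac{4}{19}$ ($Z{\left(P \right)} = \frac{1}{-2 - \frac{11}{4}} = \frac{1}{- \frac{19}{4}} = - \frac{4}{19}$)
$\left(186 + Z{\left(0 \right)}\right)^{2} = \left(186 - \frac{4}{19}\right)^{2} = \left(\frac{3530}{19}\right)^{2} = \frac{12460900}{361}$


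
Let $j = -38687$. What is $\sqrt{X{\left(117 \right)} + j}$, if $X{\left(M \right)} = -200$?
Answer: $i \sqrt{38887} \approx 197.2 i$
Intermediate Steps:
$\sqrt{X{\left(117 \right)} + j} = \sqrt{-200 - 38687} = \sqrt{-38887} = i \sqrt{38887}$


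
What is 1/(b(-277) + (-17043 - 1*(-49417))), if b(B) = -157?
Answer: 1/32217 ≈ 3.1040e-5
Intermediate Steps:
1/(b(-277) + (-17043 - 1*(-49417))) = 1/(-157 + (-17043 - 1*(-49417))) = 1/(-157 + (-17043 + 49417)) = 1/(-157 + 32374) = 1/32217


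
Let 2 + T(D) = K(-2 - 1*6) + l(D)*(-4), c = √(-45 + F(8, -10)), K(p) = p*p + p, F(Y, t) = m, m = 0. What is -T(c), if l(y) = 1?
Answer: -50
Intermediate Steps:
F(Y, t) = 0
K(p) = p + p² (K(p) = p² + p = p + p²)
c = 3*I*√5 (c = √(-45 + 0) = √(-45) = 3*I*√5 ≈ 6.7082*I)
T(D) = 50 (T(D) = -2 + ((-2 - 1*6)*(1 + (-2 - 1*6)) + 1*(-4)) = -2 + ((-2 - 6)*(1 + (-2 - 6)) - 4) = -2 + (-8*(1 - 8) - 4) = -2 + (-8*(-7) - 4) = -2 + (56 - 4) = -2 + 52 = 50)
-T(c) = -1*50 = -50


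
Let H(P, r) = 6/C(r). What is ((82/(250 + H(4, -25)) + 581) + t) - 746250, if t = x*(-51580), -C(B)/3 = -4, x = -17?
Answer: 65726855/501 ≈ 1.3119e+5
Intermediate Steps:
C(B) = 12 (C(B) = -3*(-4) = 12)
H(P, r) = 1/2 (H(P, r) = 6/12 = 6*(1/12) = 1/2)
t = 876860 (t = -17*(-51580) = 876860)
((82/(250 + H(4, -25)) + 581) + t) - 746250 = ((82/(250 + 1/2) + 581) + 876860) - 746250 = ((82/(501/2) + 581) + 876860) - 746250 = (((2/501)*82 + 581) + 876860) - 746250 = ((164/501 + 581) + 876860) - 746250 = (291245/501 + 876860) - 746250 = 439598105/501 - 746250 = 65726855/501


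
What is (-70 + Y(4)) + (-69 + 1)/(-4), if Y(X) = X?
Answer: -49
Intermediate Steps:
(-70 + Y(4)) + (-69 + 1)/(-4) = (-70 + 4) + (-69 + 1)/(-4) = -66 - 1/4*(-68) = -66 + 17 = -49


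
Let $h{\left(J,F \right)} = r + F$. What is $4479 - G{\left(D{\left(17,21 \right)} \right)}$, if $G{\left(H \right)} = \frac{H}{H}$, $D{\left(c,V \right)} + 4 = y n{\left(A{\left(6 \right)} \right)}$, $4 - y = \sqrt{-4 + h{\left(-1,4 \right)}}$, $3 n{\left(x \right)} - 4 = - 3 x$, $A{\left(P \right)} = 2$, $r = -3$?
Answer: $4478$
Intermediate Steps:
$n{\left(x \right)} = \frac{4}{3} - x$ ($n{\left(x \right)} = \frac{4}{3} + \frac{\left(-3\right) x}{3} = \frac{4}{3} - x$)
$h{\left(J,F \right)} = -3 + F$
$y = 4 - i \sqrt{3}$ ($y = 4 - \sqrt{-4 + \left(-3 + 4\right)} = 4 - \sqrt{-4 + 1} = 4 - \sqrt{-3} = 4 - i \sqrt{3} \approx 4.0 - 1.732 i$)
$D{\left(c,V \right)} = - \frac{20}{3} + \frac{2 i \sqrt{3}}{3}$ ($D{\left(c,V \right)} = -4 + \left(4 - i \sqrt{3}\right) \left(\frac{4}{3} - 2\right) = -4 + \left(4 - i \sqrt{3}\right) \left(- \frac{2}{3}\right) = -4 - \left(\frac{8}{3} - \frac{2 i \sqrt{3}}{3}\right) = - \frac{20}{3} + \frac{2 i \sqrt{3}}{3}$)
$G{\left(H \right)} = 1$
$4479 - G{\left(D{\left(17,21 \right)} \right)} = 4479 - 1 = 4478$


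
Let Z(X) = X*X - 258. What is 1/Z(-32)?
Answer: 1/766 ≈ 0.0013055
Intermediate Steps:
Z(X) = -258 + X**2 (Z(X) = X**2 - 258 = -258 + X**2)
1/Z(-32) = 1/(-258 + (-32)**2) = 1/(-258 + 1024) = 1/766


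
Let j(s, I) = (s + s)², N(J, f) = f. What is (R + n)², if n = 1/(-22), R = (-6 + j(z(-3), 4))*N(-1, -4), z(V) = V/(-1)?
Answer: 6974881/484 ≈ 14411.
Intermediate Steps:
z(V) = -V (z(V) = V*(-1) = -V)
j(s, I) = 4*s² (j(s, I) = (2*s)² = 4*s²)
R = -120 (R = (-6 + 4*(-1*(-3))²)*(-4) = (-6 + 4*3²)*(-4) = (-6 + 4*9)*(-4) = (-6 + 36)*(-4) = 30*(-4) = -120)
n = -1/22 ≈ -0.045455
(R + n)² = (-120 - 1/22)² = (-2641/22)² = 6974881/484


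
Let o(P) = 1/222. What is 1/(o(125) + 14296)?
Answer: 222/3173713 ≈ 6.9950e-5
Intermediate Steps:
o(P) = 1/222
1/(o(125) + 14296) = 1/(1/222 + 14296) = 1/(3173713/222) = 222/3173713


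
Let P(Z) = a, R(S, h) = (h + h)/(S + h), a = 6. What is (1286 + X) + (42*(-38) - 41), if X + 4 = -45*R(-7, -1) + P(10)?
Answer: -1441/4 ≈ -360.25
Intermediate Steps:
R(S, h) = 2*h/(S + h) (R(S, h) = (2*h)/(S + h) = 2*h/(S + h))
P(Z) = 6
X = -37/4 (X = -4 + (-90*(-1)/(-7 - 1) + 6) = -4 + (-90*(-1)/(-8) + 6) = -4 + (-90*(-1)*(-1)/8 + 6) = -4 + (-45*¼ + 6) = -4 + (-45/4 + 6) = -4 - 21/4 = -37/4 ≈ -9.2500)
(1286 + X) + (42*(-38) - 41) = (1286 - 37/4) + (42*(-38) - 41) = 5107/4 + (-1596 - 41) = 5107/4 - 1637 = -1441/4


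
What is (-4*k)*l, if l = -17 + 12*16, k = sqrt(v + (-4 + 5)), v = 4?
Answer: -700*sqrt(5) ≈ -1565.2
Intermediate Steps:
k = sqrt(5) (k = sqrt(4 + (-4 + 5)) = sqrt(4 + 1) = sqrt(5) ≈ 2.2361)
l = 175 (l = -17 + 192 = 175)
(-4*k)*l = -4*sqrt(5)*175 = -700*sqrt(5)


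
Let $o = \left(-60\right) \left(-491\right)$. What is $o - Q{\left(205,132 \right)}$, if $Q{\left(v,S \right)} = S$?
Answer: $29328$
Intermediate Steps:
$o = 29460$
$o - Q{\left(205,132 \right)} = 29460 - 132 = 29328$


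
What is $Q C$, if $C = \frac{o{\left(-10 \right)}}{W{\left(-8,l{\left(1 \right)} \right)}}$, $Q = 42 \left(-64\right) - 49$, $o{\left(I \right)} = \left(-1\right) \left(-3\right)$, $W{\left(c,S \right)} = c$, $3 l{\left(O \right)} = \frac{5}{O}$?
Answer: $\frac{8211}{8} \approx 1026.4$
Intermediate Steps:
$l{\left(O \right)} = \frac{5}{3 O}$ ($l{\left(O \right)} = \frac{5 \frac{1}{O}}{3} = \frac{5}{3 O}$)
$o{\left(I \right)} = 3$
$Q = -2737$ ($Q = -2688 - 49 = -2737$)
$C = - \frac{3}{8}$ ($C = \frac{3}{-8} = 3 \left(- \frac{1}{8}\right) = - \frac{3}{8} \approx -0.375$)
$Q C = \left(-2737\right) \left(- \frac{3}{8}\right) = \frac{8211}{8}$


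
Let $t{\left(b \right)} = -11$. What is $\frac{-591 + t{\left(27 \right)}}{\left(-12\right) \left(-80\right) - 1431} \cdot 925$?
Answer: $\frac{556850}{471} \approx 1182.3$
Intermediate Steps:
$\frac{-591 + t{\left(27 \right)}}{\left(-12\right) \left(-80\right) - 1431} \cdot 925 = \frac{-591 - 11}{\left(-12\right) \left(-80\right) - 1431} \cdot 925 = - \frac{602}{960 - 1431} \cdot 925 = - \frac{602}{-471} \cdot 925 = \left(-602\right) \left(- \frac{1}{471}\right) 925 = \frac{602}{471} \cdot 925 = \frac{556850}{471}$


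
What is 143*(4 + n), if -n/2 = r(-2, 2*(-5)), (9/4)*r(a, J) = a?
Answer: 7436/9 ≈ 826.22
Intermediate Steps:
r(a, J) = 4*a/9
n = 16/9 (n = -8*(-2)/9 = -2*(-8/9) = 16/9 ≈ 1.7778)
143*(4 + n) = 143*(4 + 16/9) = 143*(52/9) = 7436/9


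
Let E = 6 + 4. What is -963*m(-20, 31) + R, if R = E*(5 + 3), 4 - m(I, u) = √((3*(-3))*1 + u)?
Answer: -3772 + 963*√22 ≈ 744.87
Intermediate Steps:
m(I, u) = 4 - √(-9 + u) (m(I, u) = 4 - √((3*(-3))*1 + u) = 4 - √(-9*1 + u) = 4 - √(-9 + u))
E = 10
R = 80 (R = 10*(5 + 3) = 10*8 = 80)
-963*m(-20, 31) + R = -963*(4 - √(-9 + 31)) + 80 = -963*(4 - √22) + 80 = (-3852 + 963*√22) + 80 = -3772 + 963*√22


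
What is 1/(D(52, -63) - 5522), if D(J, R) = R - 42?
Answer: -1/5627 ≈ -0.00017771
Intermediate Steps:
D(J, R) = -42 + R
1/(D(52, -63) - 5522) = 1/((-42 - 63) - 5522) = 1/(-105 - 5522) = 1/(-5627) = -1/5627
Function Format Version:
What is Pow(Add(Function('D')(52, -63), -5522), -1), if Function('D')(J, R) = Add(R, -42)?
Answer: Rational(-1, 5627) ≈ -0.00017771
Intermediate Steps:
Function('D')(J, R) = Add(-42, R)
Pow(Add(Function('D')(52, -63), -5522), -1) = Pow(Add(Add(-42, -63), -5522), -1) = Pow(Add(-105, -5522), -1) = Pow(-5627, -1) = Rational(-1, 5627)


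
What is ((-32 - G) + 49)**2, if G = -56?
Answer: 5329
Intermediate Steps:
((-32 - G) + 49)**2 = ((-32 - 1*(-56)) + 49)**2 = ((-32 + 56) + 49)**2 = (24 + 49)**2 = 73**2 = 5329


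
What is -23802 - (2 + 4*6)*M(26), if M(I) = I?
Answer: -24478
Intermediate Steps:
-23802 - (2 + 4*6)*M(26) = -23802 - (2 + 4*6)*26 = -23802 - (2 + 24)*26 = -23802 - 26*26 = -23802 - 1*676 = -23802 - 676 = -24478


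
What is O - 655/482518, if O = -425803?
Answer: -205457612609/482518 ≈ -4.2580e+5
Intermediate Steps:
O - 655/482518 = -425803 - 655/482518 = -205457612609/482518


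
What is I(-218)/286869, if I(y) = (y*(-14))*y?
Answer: -665336/286869 ≈ -2.3193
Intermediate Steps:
I(y) = -14*y**2 (I(y) = (-14*y)*y = -14*y**2)
I(-218)/286869 = -14*(-218)**2/286869 = -14*47524*(1/286869) = -665336*1/286869 = -665336/286869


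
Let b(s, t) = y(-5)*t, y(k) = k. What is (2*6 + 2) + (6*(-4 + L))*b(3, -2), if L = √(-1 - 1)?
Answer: -226 + 60*I*√2 ≈ -226.0 + 84.853*I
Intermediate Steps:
L = I*√2 (L = √(-2) = I*√2 ≈ 1.4142*I)
b(s, t) = -5*t
(2*6 + 2) + (6*(-4 + L))*b(3, -2) = (2*6 + 2) + (6*(-4 + I*√2))*(-5*(-2)) = (12 + 2) + (-24 + 6*I*√2)*10 = 14 + (-240 + 60*I*√2) = -226 + 60*I*√2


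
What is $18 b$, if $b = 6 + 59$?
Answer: $1170$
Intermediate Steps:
$b = 65$
$18 b = 18 \cdot 65 = 1170$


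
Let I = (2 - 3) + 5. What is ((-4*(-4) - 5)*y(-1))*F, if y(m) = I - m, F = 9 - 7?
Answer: 110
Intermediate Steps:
F = 2
I = 4 (I = -1 + 5 = 4)
y(m) = 4 - m
((-4*(-4) - 5)*y(-1))*F = ((-4*(-4) - 5)*(4 - 1*(-1)))*2 = ((16 - 5)*(4 + 1))*2 = (11*5)*2 = 55*2 = 110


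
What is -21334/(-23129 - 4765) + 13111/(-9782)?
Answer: -78514523/136429554 ≈ -0.57549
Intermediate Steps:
-21334/(-23129 - 4765) + 13111/(-9782) = -21334/(-27894) + 13111*(-1/9782) = -21334*(-1/27894) - 13111/9782 = 10667/13947 - 13111/9782 = -78514523/136429554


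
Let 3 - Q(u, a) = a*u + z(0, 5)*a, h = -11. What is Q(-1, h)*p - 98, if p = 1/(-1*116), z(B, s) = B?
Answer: -2840/29 ≈ -97.931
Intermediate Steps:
p = -1/116 (p = 1/(-116) = -1/116 ≈ -0.0086207)
Q(u, a) = 3 - a*u (Q(u, a) = 3 - (a*u + 0*a) = 3 - (a*u + 0) = 3 - a*u)
Q(-1, h)*p - 98 = (3 - 1*(-11)*(-1))*(-1/116) - 98 = (3 - 11)*(-1/116) - 98 = -8*(-1/116) - 98 = 2/29 - 98 = -2840/29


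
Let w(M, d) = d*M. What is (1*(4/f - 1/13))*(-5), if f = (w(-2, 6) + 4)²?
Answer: 15/208 ≈ 0.072115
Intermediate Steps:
w(M, d) = M*d
f = 64 (f = (-2*6 + 4)² = (-12 + 4)² = (-8)² = 64)
(1*(4/f - 1/13))*(-5) = (1*(4/64 - 1/13))*(-5) = (1*(4*(1/64) - 1*1/13))*(-5) = (1*(1/16 - 1/13))*(-5) = (1*(-3/208))*(-5) = -3/208*(-5) = 15/208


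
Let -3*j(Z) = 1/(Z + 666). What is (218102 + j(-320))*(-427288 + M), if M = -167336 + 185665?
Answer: -92584176890125/1038 ≈ -8.9195e+10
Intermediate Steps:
M = 18329
j(Z) = -1/(3*(666 + Z)) (j(Z) = -1/(3*(Z + 666)) = -1/(3*(666 + Z)))
(218102 + j(-320))*(-427288 + M) = (218102 - 1/(1998 + 3*(-320)))*(-427288 + 18329) = (218102 - 1/(1998 - 960))*(-408959) = (218102 - 1/1038)*(-408959) = (226389875/1038)*(-408959) = -92584176890125/1038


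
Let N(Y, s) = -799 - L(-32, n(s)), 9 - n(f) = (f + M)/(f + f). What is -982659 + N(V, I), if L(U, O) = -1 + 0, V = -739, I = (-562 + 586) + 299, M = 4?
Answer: -983457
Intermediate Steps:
I = 323 (I = 24 + 299 = 323)
n(f) = 9 - (4 + f)/(2*f) (n(f) = 9 - (f + 4)/(f + f) = 9 - (4 + f)/(2*f))
L(U, O) = -1
N(Y, s) = -798 (N(Y, s) = -799 - 1*(-1) = -799 + 1 = -798)
-982659 + N(V, I) = -982659 - 798 = -983457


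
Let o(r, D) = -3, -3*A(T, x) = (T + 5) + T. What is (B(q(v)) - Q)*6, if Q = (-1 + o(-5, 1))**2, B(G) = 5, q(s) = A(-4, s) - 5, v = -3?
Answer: -66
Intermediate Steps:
A(T, x) = -5/3 - 2*T/3 (A(T, x) = -((T + 5) + T)/3 = -((5 + T) + T)/3 = -(5 + 2*T)/3 = -5/3 - 2*T/3)
q(s) = -4 (q(s) = (-5/3 - 2/3*(-4)) - 5 = (-5/3 + 8/3) - 5 = 1 - 5 = -4)
Q = 16 (Q = (-1 - 3)**2 = (-4)**2 = 16)
(B(q(v)) - Q)*6 = (5 - 1*16)*6 = (5 - 16)*6 = -11*6 = -66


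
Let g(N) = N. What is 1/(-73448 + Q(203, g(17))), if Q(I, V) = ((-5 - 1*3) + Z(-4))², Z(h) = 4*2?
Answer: -1/73448 ≈ -1.3615e-5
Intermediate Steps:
Z(h) = 8
Q(I, V) = 0 (Q(I, V) = ((-5 - 1*3) + 8)² = ((-5 - 3) + 8)² = (-8 + 8)² = 0² = 0)
1/(-73448 + Q(203, g(17))) = 1/(-73448 + 0) = 1/(-73448) = -1/73448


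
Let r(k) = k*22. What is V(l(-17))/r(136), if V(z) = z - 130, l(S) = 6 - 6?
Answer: -65/1496 ≈ -0.043449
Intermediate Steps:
l(S) = 0
r(k) = 22*k
V(z) = -130 + z
V(l(-17))/r(136) = (-130 + 0)/((22*136)) = -130/2992 = -130*1/2992 = -65/1496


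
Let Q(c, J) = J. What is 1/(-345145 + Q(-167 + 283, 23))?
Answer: -1/345122 ≈ -2.8975e-6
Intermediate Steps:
1/(-345145 + Q(-167 + 283, 23)) = 1/(-345145 + 23) = 1/(-345122) = -1/345122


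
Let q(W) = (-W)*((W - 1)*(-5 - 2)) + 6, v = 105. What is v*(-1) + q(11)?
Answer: 671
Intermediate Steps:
q(W) = 6 - W*(7 - 7*W) (q(W) = (-W)*((-1 + W)*(-7)) + 6 = (-W)*(7 - 7*W) + 6 = -W*(7 - 7*W) + 6 = 6 - W*(7 - 7*W))
v*(-1) + q(11) = 105*(-1) + (6 - 7*11 + 7*11²) = -105 + (6 - 77 + 7*121) = -105 + (6 - 77 + 847) = -105 + 776 = 671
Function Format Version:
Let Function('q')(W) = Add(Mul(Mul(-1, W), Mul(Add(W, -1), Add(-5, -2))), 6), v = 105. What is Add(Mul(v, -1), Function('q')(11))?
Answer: 671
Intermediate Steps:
Function('q')(W) = Add(6, Mul(-1, W, Add(7, Mul(-7, W)))) (Function('q')(W) = Add(Mul(Mul(-1, W), Mul(Add(-1, W), -7)), 6) = Add(Mul(Mul(-1, W), Add(7, Mul(-7, W))), 6) = Add(Mul(-1, W, Add(7, Mul(-7, W))), 6) = Add(6, Mul(-1, W, Add(7, Mul(-7, W)))))
Add(Mul(v, -1), Function('q')(11)) = Add(Mul(105, -1), Add(6, Mul(-7, 11), Mul(7, Pow(11, 2)))) = Add(-105, Add(6, -77, Mul(7, 121))) = Add(-105, Add(6, -77, 847)) = Add(-105, 776) = 671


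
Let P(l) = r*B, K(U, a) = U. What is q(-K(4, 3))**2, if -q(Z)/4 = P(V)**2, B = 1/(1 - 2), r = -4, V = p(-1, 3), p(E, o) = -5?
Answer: 4096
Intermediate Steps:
V = -5
B = -1 (B = 1/(-1) = -1)
P(l) = 4 (P(l) = -4*(-1) = 4)
q(Z) = -64 (q(Z) = -4*4**2 = -4*16 = -64)
q(-K(4, 3))**2 = (-64)**2 = 4096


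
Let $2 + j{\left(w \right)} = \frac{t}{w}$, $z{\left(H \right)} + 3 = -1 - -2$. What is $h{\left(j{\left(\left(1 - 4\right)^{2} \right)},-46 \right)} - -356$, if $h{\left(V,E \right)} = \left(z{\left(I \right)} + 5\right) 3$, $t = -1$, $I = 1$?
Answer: $365$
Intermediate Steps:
$z{\left(H \right)} = -2$ ($z{\left(H \right)} = -3 - -1 = -3 + \left(-1 + 2\right) = -3 + 1 = -2$)
$j{\left(w \right)} = -2 - \frac{1}{w}$
$h{\left(V,E \right)} = 9$ ($h{\left(V,E \right)} = \left(-2 + 5\right) 3 = 3 \cdot 3 = 9$)
$h{\left(j{\left(\left(1 - 4\right)^{2} \right)},-46 \right)} - -356 = 9 - -356 = 9 + 356 = 365$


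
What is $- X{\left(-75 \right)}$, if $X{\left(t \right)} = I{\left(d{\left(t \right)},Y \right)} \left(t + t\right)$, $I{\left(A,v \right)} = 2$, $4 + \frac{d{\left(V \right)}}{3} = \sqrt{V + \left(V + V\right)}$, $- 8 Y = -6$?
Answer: $300$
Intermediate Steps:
$Y = \frac{3}{4}$ ($Y = \left(- \frac{1}{8}\right) \left(-6\right) = \frac{3}{4} \approx 0.75$)
$d{\left(V \right)} = -12 + 3 \sqrt{3} \sqrt{V}$ ($d{\left(V \right)} = -12 + 3 \sqrt{V + \left(V + V\right)} = -12 + 3 \sqrt{V + 2 V} = -12 + 3 \sqrt{3 V} = -12 + 3 \sqrt{3} \sqrt{V}$)
$X{\left(t \right)} = 4 t$ ($X{\left(t \right)} = 2 \left(t + t\right) = 2 \cdot 2 t = 4 t$)
$- X{\left(-75 \right)} = - 4 \left(-75\right) = \left(-1\right) \left(-300\right) = 300$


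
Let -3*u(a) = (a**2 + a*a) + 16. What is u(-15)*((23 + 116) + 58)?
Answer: -91802/3 ≈ -30601.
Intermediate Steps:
u(a) = -16/3 - 2*a**2/3 (u(a) = -((a**2 + a*a) + 16)/3 = -((a**2 + a**2) + 16)/3 = -(2*a**2 + 16)/3 = -(16 + 2*a**2)/3 = -16/3 - 2*a**2/3)
u(-15)*((23 + 116) + 58) = (-16/3 - 2/3*(-15)**2)*((23 + 116) + 58) = (-16/3 - 2/3*225)*(139 + 58) = (-16/3 - 150)*197 = -466/3*197 = -91802/3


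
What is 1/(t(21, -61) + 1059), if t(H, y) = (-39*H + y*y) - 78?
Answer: 1/3883 ≈ 0.00025753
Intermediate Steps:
t(H, y) = -78 + y**2 - 39*H (t(H, y) = (-39*H + y**2) - 78 = (y**2 - 39*H) - 78 = -78 + y**2 - 39*H)
1/(t(21, -61) + 1059) = 1/((-78 + (-61)**2 - 39*21) + 1059) = 1/((-78 + 3721 - 819) + 1059) = 1/(2824 + 1059) = 1/3883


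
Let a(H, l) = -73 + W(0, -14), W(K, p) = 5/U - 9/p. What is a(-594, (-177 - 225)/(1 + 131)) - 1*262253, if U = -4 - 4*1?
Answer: -14690255/56 ≈ -2.6233e+5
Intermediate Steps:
U = -8 (U = -4 - 4 = -8)
W(K, p) = -5/8 - 9/p (W(K, p) = 5/(-8) - 9/p = 5*(-⅛) - 9/p = -5/8 - 9/p)
a(H, l) = -4087/56 (a(H, l) = -73 + (-5/8 - 9/(-14)) = -73 + (-5/8 - 9*(-1/14)) = -73 + (-5/8 + 9/14) = -73 + 1/56 = -4087/56)
a(-594, (-177 - 225)/(1 + 131)) - 1*262253 = -4087/56 - 1*262253 = -4087/56 - 262253 = -14690255/56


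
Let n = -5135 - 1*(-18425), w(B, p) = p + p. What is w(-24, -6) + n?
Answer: 13278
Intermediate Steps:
w(B, p) = 2*p
n = 13290 (n = -5135 + 18425 = 13290)
w(-24, -6) + n = 2*(-6) + 13290 = -12 + 13290 = 13278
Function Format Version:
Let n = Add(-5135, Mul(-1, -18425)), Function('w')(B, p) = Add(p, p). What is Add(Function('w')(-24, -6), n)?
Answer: 13278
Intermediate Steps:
Function('w')(B, p) = Mul(2, p)
n = 13290 (n = Add(-5135, 18425) = 13290)
Add(Function('w')(-24, -6), n) = Add(Mul(2, -6), 13290) = Add(-12, 13290) = 13278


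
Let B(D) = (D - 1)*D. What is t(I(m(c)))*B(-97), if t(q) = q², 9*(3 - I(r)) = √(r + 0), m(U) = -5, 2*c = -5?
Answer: 6882344/81 - 19012*I*√5/3 ≈ 84967.0 - 14171.0*I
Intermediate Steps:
c = -5/2 (c = (½)*(-5) = -5/2 ≈ -2.5000)
I(r) = 3 - √r/9 (I(r) = 3 - √(r + 0)/9 = 3 - √r/9)
B(D) = D*(-1 + D) (B(D) = (-1 + D)*D = D*(-1 + D))
t(I(m(c)))*B(-97) = (3 - I*√5/9)²*(-97*(-1 - 97)) = (3 - I*√5/9)²*(-97*(-98)) = (3 - I*√5/9)²*9506 = 9506*(3 - I*√5/9)²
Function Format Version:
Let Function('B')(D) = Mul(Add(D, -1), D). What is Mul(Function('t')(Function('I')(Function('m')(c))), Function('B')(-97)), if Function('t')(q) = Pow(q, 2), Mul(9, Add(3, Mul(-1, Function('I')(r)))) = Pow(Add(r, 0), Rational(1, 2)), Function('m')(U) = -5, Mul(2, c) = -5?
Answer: Add(Rational(6882344, 81), Mul(Rational(-19012, 3), I, Pow(5, Rational(1, 2)))) ≈ Add(84967., Mul(-14171., I))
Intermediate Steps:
c = Rational(-5, 2) (c = Mul(Rational(1, 2), -5) = Rational(-5, 2) ≈ -2.5000)
Function('I')(r) = Add(3, Mul(Rational(-1, 9), Pow(r, Rational(1, 2)))) (Function('I')(r) = Add(3, Mul(Rational(-1, 9), Pow(Add(r, 0), Rational(1, 2)))) = Add(3, Mul(Rational(-1, 9), Pow(r, Rational(1, 2)))))
Function('B')(D) = Mul(D, Add(-1, D)) (Function('B')(D) = Mul(Add(-1, D), D) = Mul(D, Add(-1, D)))
Mul(Function('t')(Function('I')(Function('m')(c))), Function('B')(-97)) = Mul(Pow(Add(3, Mul(Rational(-1, 9), Pow(-5, Rational(1, 2)))), 2), Mul(-97, Add(-1, -97))) = Mul(Pow(Add(3, Mul(Rational(-1, 9), Mul(I, Pow(5, Rational(1, 2))))), 2), Mul(-97, -98)) = Mul(Pow(Add(3, Mul(Rational(-1, 9), I, Pow(5, Rational(1, 2)))), 2), 9506) = Mul(9506, Pow(Add(3, Mul(Rational(-1, 9), I, Pow(5, Rational(1, 2)))), 2))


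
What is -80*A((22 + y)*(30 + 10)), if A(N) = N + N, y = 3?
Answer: -160000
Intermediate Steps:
A(N) = 2*N
-80*A((22 + y)*(30 + 10)) = -160*(22 + 3)*(30 + 10) = -160*25*40 = -160*1000 = -80*2000 = -160000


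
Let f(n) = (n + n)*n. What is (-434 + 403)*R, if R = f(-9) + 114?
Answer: -8556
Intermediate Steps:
f(n) = 2*n² (f(n) = (2*n)*n = 2*n²)
R = 276 (R = 2*(-9)² + 114 = 2*81 + 114 = 162 + 114 = 276)
(-434 + 403)*R = (-434 + 403)*276 = -31*276 = -8556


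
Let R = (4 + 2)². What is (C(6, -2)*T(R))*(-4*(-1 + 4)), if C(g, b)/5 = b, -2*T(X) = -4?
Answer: 240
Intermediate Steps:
R = 36 (R = 6² = 36)
T(X) = 2 (T(X) = -½*(-4) = 2)
C(g, b) = 5*b
(C(6, -2)*T(R))*(-4*(-1 + 4)) = ((5*(-2))*2)*(-4*(-1 + 4)) = (-10*2)*(-4*3) = -20*(-12) = 240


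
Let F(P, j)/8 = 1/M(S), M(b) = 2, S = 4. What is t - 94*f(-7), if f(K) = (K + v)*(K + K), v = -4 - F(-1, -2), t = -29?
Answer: -19769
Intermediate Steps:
F(P, j) = 4 (F(P, j) = 8/2 = 8*(1/2) = 4)
v = -8 (v = -4 - 1*4 = -4 - 4 = -8)
f(K) = 2*K*(-8 + K) (f(K) = (K - 8)*(K + K) = (-8 + K)*(2*K) = 2*K*(-8 + K))
t - 94*f(-7) = -29 - 188*(-7)*(-8 - 7) = -29 - 188*(-7)*(-15) = -29 - 94*210 = -29 - 19740 = -19769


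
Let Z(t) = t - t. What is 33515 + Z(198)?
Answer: 33515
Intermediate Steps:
Z(t) = 0
33515 + Z(198) = 33515 + 0 = 33515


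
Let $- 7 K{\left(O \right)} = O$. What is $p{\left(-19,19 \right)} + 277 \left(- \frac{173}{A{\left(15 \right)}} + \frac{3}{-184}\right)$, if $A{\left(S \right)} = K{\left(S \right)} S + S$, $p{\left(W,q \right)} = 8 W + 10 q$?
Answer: $\frac{975962}{345} \approx 2828.9$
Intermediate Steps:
$K{\left(O \right)} = - \frac{O}{7}$
$A{\left(S \right)} = S - \frac{S^{2}}{7}$ ($A{\left(S \right)} = - \frac{S}{7} S + S = - \frac{S^{2}}{7} + S = S - \frac{S^{2}}{7}$)
$p{\left(-19,19 \right)} + 277 \left(- \frac{173}{A{\left(15 \right)}} + \frac{3}{-184}\right) = \left(8 \left(-19\right) + 10 \cdot 19\right) + 277 \left(- \frac{173}{\frac{1}{7} \cdot 15 \left(7 - 15\right)} + \frac{3}{-184}\right) = \left(-152 + 190\right) + 277 \left(- \frac{173}{\frac{1}{7} \cdot 15 \left(7 - 15\right)} + 3 \left(- \frac{1}{184}\right)\right) = 38 + 277 \left(- \frac{173}{\frac{1}{7} \cdot 15 \left(-8\right)} - \frac{3}{184}\right) = 38 + 277 \left(- \frac{173}{- \frac{120}{7}} - \frac{3}{184}\right) = 38 + 277 \left(\left(-173\right) \left(- \frac{7}{120}\right) - \frac{3}{184}\right) = 38 + 277 \left(\frac{1211}{120} - \frac{3}{184}\right) = 38 + 277 \cdot \frac{3476}{345} = 38 + \frac{962852}{345} = \frac{975962}{345}$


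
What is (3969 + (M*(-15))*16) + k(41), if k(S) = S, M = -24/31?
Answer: 130070/31 ≈ 4195.8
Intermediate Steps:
M = -24/31 (M = -24*1/31 = -24/31 ≈ -0.77419)
(3969 + (M*(-15))*16) + k(41) = (3969 - 24/31*(-15)*16) + 41 = (3969 + (360/31)*16) + 41 = (3969 + 5760/31) + 41 = 128799/31 + 41 = 130070/31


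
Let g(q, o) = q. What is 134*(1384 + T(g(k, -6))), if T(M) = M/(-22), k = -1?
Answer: 2040083/11 ≈ 1.8546e+5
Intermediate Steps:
T(M) = -M/22 (T(M) = M*(-1/22) = -M/22)
134*(1384 + T(g(k, -6))) = 134*(1384 - 1/22*(-1)) = 134*(1384 + 1/22) = 134*(30449/22) = 2040083/11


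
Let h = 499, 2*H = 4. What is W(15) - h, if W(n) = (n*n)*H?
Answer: -49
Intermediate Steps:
H = 2 (H = (1/2)*4 = 2)
W(n) = 2*n**2 (W(n) = (n*n)*2 = n**2*2 = 2*n**2)
W(15) - h = 2*15**2 - 1*499 = 2*225 - 499 = 450 - 499 = -49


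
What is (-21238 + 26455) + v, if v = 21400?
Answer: 26617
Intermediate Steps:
(-21238 + 26455) + v = (-21238 + 26455) + 21400 = 5217 + 21400 = 26617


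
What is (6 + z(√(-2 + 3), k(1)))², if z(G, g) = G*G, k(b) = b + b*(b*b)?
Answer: 49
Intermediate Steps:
k(b) = b + b³ (k(b) = b + b*b² = b + b³)
z(G, g) = G²
(6 + z(√(-2 + 3), k(1)))² = (6 + (√(-2 + 3))²)² = (6 + (√1)²)² = (6 + 1²)² = (6 + 1)² = 7² = 49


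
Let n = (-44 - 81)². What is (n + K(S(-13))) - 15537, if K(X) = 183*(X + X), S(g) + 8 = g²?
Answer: 59014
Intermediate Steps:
S(g) = -8 + g²
n = 15625 (n = (-125)² = 15625)
K(X) = 366*X (K(X) = 183*(2*X) = 366*X)
(n + K(S(-13))) - 15537 = (15625 + 366*(-8 + (-13)²)) - 15537 = (15625 + 366*(-8 + 169)) - 15537 = (15625 + 366*161) - 15537 = (15625 + 58926) - 15537 = 74551 - 15537 = 59014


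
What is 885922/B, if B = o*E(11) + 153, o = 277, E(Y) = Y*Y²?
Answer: 442961/184420 ≈ 2.4019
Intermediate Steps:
E(Y) = Y³
B = 368840 (B = 277*11³ + 153 = 277*1331 + 153 = 368687 + 153 = 368840)
885922/B = 885922/368840 = 885922*(1/368840) = 442961/184420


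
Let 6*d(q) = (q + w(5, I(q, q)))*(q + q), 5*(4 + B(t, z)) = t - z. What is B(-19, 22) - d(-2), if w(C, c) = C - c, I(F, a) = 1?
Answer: -163/15 ≈ -10.867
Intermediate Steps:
B(t, z) = -4 - z/5 + t/5 (B(t, z) = -4 + (t - z)/5 = -4 + (-z/5 + t/5) = -4 - z/5 + t/5)
d(q) = q*(4 + q)/3 (d(q) = ((q + (5 - 1*1))*(q + q))/6 = ((q + (5 - 1))*(2*q))/6 = ((q + 4)*(2*q))/6 = ((4 + q)*(2*q))/6 = (2*q*(4 + q))/6 = q*(4 + q)/3)
B(-19, 22) - d(-2) = (-4 - ⅕*22 + (⅕)*(-19)) - (-2)*(4 - 2)/3 = (-4 - 22/5 - 19/5) - (-2)*2/3 = -61/5 - 1*(-4/3) = -61/5 + 4/3 = -163/15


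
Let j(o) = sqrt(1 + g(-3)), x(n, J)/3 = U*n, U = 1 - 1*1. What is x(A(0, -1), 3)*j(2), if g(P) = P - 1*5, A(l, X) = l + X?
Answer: 0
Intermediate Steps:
A(l, X) = X + l
U = 0 (U = 1 - 1 = 0)
x(n, J) = 0 (x(n, J) = 3*(0*n) = 3*0 = 0)
g(P) = -5 + P (g(P) = P - 5 = -5 + P)
j(o) = I*sqrt(7) (j(o) = sqrt(1 + (-5 - 3)) = sqrt(1 - 8) = sqrt(-7) = I*sqrt(7))
x(A(0, -1), 3)*j(2) = 0*(I*sqrt(7)) = 0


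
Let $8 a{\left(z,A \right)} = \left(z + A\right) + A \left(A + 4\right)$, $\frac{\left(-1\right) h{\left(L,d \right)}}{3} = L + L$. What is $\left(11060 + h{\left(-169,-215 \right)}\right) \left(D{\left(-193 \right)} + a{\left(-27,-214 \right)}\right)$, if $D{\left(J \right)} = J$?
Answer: $\frac{260526735}{4} \approx 6.5132 \cdot 10^{7}$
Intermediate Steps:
$h{\left(L,d \right)} = - 6 L$ ($h{\left(L,d \right)} = - 3 \left(L + L\right) = - 3 \cdot 2 L = - 6 L$)
$a{\left(z,A \right)} = \frac{A}{8} + \frac{z}{8} + \frac{A \left(4 + A\right)}{8}$ ($a{\left(z,A \right)} = \frac{\left(z + A\right) + A \left(A + 4\right)}{8} = \frac{\left(A + z\right) + A \left(4 + A\right)}{8} = \frac{A + z + A \left(4 + A\right)}{8} = \frac{A}{8} + \frac{z}{8} + \frac{A \left(4 + A\right)}{8}$)
$\left(11060 + h{\left(-169,-215 \right)}\right) \left(D{\left(-193 \right)} + a{\left(-27,-214 \right)}\right) = \left(11060 - -1014\right) \left(-193 + \left(\frac{1}{8} \left(-27\right) + \frac{\left(-214\right)^{2}}{8} + \frac{5}{8} \left(-214\right)\right)\right) = \left(11060 + 1014\right) \left(-193 - - \frac{44699}{8}\right) = 12074 \left(-193 - - \frac{44699}{8}\right) = 12074 \left(-193 + \frac{44699}{8}\right) = 12074 \cdot \frac{43155}{8} = \frac{260526735}{4}$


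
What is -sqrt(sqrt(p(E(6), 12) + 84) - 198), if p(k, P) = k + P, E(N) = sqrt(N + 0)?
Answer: -I*sqrt(198 - sqrt(96 + sqrt(6))) ≈ -13.714*I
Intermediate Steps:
E(N) = sqrt(N)
p(k, P) = P + k
-sqrt(sqrt(p(E(6), 12) + 84) - 198) = -sqrt(sqrt((12 + sqrt(6)) + 84) - 198) = -sqrt(sqrt(96 + sqrt(6)) - 198) = -sqrt(-198 + sqrt(96 + sqrt(6)))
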